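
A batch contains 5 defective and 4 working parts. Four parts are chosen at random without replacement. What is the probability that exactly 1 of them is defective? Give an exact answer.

10/63

One ordering (defective drawn first) has probability 5/9 × 4/8 × 3/7 × 2/6 = 120/3024 = 5/126.
There are C(4,1) = 4 such orderings, each equally likely, so P = 4 × 5/126 = 10/63.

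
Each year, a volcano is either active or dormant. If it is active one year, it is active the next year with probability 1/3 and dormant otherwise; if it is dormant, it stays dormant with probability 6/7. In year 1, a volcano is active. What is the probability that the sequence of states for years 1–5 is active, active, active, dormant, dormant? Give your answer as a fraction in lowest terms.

Year 1 is given. For each transition, use the conditional probability from the current state:
P(active | active) = 1/3; P(active | active) = 1/3; P(dormant | active) = 2/3; P(dormant | dormant) = 6/7.
P = 1/3 × 1/3 × 2/3 × 6/7 = 12/189 = 4/63.

4/63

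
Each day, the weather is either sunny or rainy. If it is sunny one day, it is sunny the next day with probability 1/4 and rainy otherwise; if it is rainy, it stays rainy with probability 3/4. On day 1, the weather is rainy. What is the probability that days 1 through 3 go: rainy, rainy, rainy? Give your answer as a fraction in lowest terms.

Day 1 is given. For each transition, use the conditional probability from the current state:
P(rainy | rainy) = 3/4; P(rainy | rainy) = 3/4.
P = 3/4 × 3/4 = 9/16.

9/16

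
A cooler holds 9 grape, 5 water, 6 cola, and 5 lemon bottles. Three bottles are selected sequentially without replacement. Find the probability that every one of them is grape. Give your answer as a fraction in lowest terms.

P = 9/25 × 8/24 × 7/23 = 504/13800 = 21/575.

21/575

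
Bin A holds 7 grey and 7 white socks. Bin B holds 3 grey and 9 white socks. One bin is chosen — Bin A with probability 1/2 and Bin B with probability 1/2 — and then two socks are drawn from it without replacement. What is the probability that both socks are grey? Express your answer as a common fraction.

79/572

From Bin A: P(both grey) = (7/14)(6/13) = 3/13.
From Bin B: P(both grey) = (3/12)(2/11) = 1/22.
Total probability = (1/2)(3/13) + (1/2)(1/22) = 79/572.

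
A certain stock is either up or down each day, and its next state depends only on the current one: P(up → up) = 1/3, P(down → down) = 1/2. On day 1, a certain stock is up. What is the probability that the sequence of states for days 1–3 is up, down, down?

Day 1 is given. For each transition, use the conditional probability from the current state:
P(down | up) = 2/3; P(down | down) = 1/2.
P = 2/3 × 1/2 = 2/6 = 1/3.

1/3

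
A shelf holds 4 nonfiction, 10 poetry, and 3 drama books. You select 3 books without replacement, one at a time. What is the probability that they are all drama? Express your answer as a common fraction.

1/680

P = 3/17 × 2/16 × 1/15 = 6/4080 = 1/680.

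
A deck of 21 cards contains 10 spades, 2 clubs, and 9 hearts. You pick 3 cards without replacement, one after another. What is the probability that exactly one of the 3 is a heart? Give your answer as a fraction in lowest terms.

One ordering (a heart drawn first) has probability 9/21 × 12/20 × 11/19 = 1188/7980 = 99/665.
There are C(3,1) = 3 such orderings, each equally likely, so P = 3 × 99/665 = 297/665.

297/665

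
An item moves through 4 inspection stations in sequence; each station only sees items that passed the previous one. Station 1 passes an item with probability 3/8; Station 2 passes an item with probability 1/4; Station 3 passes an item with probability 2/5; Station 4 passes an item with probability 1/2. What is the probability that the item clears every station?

3/160

The events are sequential, so multiply the conditional probabilities:
P = 3/8 × 1/4 × 2/5 × 1/2 = 6/320 = 3/160.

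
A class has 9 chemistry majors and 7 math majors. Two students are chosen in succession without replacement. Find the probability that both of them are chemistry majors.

P(all chemistry majors) = 9/16 × 8/15 = 72/240 = 3/10.

3/10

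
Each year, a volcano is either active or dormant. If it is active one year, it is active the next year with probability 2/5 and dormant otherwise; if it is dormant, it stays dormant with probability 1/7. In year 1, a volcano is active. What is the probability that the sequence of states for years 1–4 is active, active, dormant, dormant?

6/175

Year 1 is given. For each transition, use the conditional probability from the current state:
P(active | active) = 2/5; P(dormant | active) = 3/5; P(dormant | dormant) = 1/7.
P = 2/5 × 3/5 × 1/7 = 6/175.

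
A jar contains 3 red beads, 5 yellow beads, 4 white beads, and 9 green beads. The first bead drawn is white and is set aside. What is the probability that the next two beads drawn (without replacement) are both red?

With the first bead removed, 3 red remain out of 20.
P = 3/20 × 2/19 = 6/380 = 3/190.

3/190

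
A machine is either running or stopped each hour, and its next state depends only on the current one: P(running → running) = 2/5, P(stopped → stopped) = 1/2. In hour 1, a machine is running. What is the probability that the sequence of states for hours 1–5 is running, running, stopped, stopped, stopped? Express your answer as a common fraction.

3/50

Hour 1 is given. For each transition, use the conditional probability from the current state:
P(running | running) = 2/5; P(stopped | running) = 3/5; P(stopped | stopped) = 1/2; P(stopped | stopped) = 1/2.
P = 2/5 × 3/5 × 1/2 × 1/2 = 6/100 = 3/50.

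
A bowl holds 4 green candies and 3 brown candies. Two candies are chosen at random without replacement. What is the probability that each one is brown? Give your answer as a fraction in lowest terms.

1/7

P(every draw is brown) = 3/7 × 2/6 = 6/42 = 1/7.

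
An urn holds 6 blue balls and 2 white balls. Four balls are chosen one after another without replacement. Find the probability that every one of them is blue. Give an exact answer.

3/14

P = 6/8 × 5/7 × 4/6 × 3/5 = 360/1680 = 3/14.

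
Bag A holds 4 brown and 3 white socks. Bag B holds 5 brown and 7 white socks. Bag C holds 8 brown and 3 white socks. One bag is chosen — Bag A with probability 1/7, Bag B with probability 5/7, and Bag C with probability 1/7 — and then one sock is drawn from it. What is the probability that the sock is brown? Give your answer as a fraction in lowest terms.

From Bag A: P(brown) = 4/7.
From Bag B: P(brown) = 5/12.
From Bag C: P(brown) = 8/11.
Total probability = (1/7)(4/7) + (5/7)(5/12) + (1/7)(8/11) = 3125/6468.

3125/6468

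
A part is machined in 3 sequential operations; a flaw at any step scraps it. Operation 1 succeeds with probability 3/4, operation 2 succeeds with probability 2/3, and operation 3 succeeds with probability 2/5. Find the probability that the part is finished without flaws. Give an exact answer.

Each stage is reached only if all earlier stages succeed, so
P = 3/4 × 2/3 × 2/5 = 12/60 = 1/5.

1/5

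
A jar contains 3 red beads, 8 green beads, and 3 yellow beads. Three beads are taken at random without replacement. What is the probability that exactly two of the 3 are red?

33/364

One ordering (red drawn first) has probability 3/14 × 2/13 × 11/12 = 66/2184 = 11/364.
There are C(3,2) = 3 such orderings, each equally likely, so P = 3 × 11/364 = 33/364.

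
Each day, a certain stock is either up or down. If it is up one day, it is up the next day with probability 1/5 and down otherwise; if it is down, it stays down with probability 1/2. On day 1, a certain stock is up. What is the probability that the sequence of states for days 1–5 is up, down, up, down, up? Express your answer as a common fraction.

4/25

Day 1 is given. For each transition, use the conditional probability from the current state:
P(down | up) = 4/5; P(up | down) = 1/2; P(down | up) = 4/5; P(up | down) = 1/2.
P = 4/5 × 1/2 × 4/5 × 1/2 = 16/100 = 4/25.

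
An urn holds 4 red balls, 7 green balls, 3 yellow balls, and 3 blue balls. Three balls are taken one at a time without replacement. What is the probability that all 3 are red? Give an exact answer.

P = 4/17 × 3/16 × 2/15 = 24/4080 = 1/170.

1/170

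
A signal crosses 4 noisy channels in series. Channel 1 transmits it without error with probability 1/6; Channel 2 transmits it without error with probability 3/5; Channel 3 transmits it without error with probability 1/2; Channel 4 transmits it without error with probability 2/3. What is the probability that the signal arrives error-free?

Multiplying along the chain,
P = 1/6 × 3/5 × 1/2 × 2/3 = 6/180 = 1/30.

1/30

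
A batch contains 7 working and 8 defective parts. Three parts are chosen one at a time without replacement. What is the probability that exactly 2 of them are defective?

28/65

One ordering (defective drawn first) has probability 8/15 × 7/14 × 7/13 = 392/2730 = 28/195.
There are C(3,2) = 3 such orderings, each equally likely, so P = 3 × 28/195 = 28/65.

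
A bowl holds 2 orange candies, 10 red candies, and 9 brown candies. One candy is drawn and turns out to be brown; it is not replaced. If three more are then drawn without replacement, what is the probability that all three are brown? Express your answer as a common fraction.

14/285

After the first draw, 8 of the remaining 20 candies are brown.
P = 8/20 × 7/19 × 6/18 = 336/6840 = 14/285.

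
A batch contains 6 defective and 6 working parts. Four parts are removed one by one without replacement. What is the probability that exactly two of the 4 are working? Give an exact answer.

5/11

One ordering (working drawn first) has probability 6/12 × 5/11 × 6/10 × 5/9 = 900/11880 = 5/66.
There are C(4,2) = 6 such orderings, each equally likely, so P = 6 × 5/66 = 5/11.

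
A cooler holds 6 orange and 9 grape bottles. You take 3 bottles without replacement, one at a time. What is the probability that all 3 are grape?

12/65

P(every draw is grape) = 9/15 × 8/14 × 7/13 = 504/2730 = 12/65.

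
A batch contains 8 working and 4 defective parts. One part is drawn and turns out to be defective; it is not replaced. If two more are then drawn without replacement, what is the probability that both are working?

28/55

With the first part removed, 8 working remain out of 11.
P = 8/11 × 7/10 = 56/110 = 28/55.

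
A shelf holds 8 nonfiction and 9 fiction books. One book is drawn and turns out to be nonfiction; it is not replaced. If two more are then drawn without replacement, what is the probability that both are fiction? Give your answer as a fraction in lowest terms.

3/10

With the first book removed, 9 fiction remain out of 16.
P = 9/16 × 8/15 = 72/240 = 3/10.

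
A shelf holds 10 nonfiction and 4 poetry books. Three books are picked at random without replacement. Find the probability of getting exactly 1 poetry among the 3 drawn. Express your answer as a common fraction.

45/91

One ordering (poetry drawn first) has probability 4/14 × 10/13 × 9/12 = 360/2184 = 15/91.
There are C(3,1) = 3 such orderings, each equally likely, so P = 3 × 15/91 = 45/91.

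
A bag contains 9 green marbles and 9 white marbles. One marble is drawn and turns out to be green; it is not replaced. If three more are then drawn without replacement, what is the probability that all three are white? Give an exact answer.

After the first draw, 9 of the remaining 17 marbles are white.
P = 9/17 × 8/16 × 7/15 = 504/4080 = 21/170.

21/170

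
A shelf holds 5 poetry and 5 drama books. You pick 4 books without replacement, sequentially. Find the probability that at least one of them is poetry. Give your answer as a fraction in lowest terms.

41/42

P(no poetry) = 5/10 × 4/9 × 3/8 × 2/7 = 120/5040 = 1/42.
P(at least one) = 1 − 1/42 = 41/42.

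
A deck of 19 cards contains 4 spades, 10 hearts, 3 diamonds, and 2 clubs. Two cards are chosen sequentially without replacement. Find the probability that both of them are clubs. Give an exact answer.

1/171

P = 2/19 × 1/18 = 2/342 = 1/171.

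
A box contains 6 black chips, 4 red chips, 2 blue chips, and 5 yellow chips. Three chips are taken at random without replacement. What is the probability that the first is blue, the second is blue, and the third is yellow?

1/408

Multiply the probability of each draw given the previous ones:
P = 2/17 × 1/16 × 5/15 = 10/4080 = 1/408.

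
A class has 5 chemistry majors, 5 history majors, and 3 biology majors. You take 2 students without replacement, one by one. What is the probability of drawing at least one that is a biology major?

11/26

P(no biology majors) = 10/13 × 9/12 = 90/156 = 15/26.
P(at least one) = 1 − 15/26 = 11/26.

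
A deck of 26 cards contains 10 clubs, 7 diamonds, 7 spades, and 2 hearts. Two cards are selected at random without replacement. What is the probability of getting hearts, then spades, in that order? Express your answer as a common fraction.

7/325

Multiply the probability of each draw given the previous ones:
P = 2/26 × 7/25 = 14/650 = 7/325.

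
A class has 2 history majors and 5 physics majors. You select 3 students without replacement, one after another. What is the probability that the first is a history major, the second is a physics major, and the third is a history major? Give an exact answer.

1/21

Multiply the probability of each draw given the previous ones:
P = 2/7 × 5/6 × 1/5 = 10/210 = 1/21.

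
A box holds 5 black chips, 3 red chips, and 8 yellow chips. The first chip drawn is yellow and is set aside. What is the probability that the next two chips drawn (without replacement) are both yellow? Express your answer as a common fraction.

After the first draw, 7 of the remaining 15 chips are yellow.
P = 7/15 × 6/14 = 42/210 = 1/5.

1/5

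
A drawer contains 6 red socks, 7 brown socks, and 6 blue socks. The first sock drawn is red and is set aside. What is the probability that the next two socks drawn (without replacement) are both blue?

With the first sock removed, 6 blue remain out of 18.
P = 6/18 × 5/17 = 30/306 = 5/51.

5/51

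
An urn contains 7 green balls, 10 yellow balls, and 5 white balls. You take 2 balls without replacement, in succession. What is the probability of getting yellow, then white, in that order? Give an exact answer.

25/231

Multiply the probability of each draw given the previous ones:
P = 10/22 × 5/21 = 50/462 = 25/231.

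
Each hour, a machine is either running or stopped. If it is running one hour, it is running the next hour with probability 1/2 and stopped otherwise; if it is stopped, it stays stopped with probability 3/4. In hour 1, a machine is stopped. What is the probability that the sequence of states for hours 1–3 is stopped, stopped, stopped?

Hour 1 is given. For each transition, use the conditional probability from the current state:
P(stopped | stopped) = 3/4; P(stopped | stopped) = 3/4.
P = 3/4 × 3/4 = 9/16.

9/16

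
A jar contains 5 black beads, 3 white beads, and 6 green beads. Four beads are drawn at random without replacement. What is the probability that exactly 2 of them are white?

One ordering (white drawn first) has probability 3/14 × 2/13 × 11/12 × 10/11 = 660/24024 = 5/182.
There are C(4,2) = 6 such orderings, each equally likely, so P = 6 × 5/182 = 15/91.

15/91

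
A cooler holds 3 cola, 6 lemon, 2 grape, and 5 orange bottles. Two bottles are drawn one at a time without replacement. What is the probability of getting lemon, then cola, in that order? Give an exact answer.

3/40

Each draw changes the counts, so multiply the conditional probabilities along the sequence:
P = 6/16 × 3/15 = 18/240 = 3/40.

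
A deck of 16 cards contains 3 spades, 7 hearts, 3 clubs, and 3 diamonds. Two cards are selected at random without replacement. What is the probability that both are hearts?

P = 7/16 × 6/15 = 42/240 = 7/40.

7/40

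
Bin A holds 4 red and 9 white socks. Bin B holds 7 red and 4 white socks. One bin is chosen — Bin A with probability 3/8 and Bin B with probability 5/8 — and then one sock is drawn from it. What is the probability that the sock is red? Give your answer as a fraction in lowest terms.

587/1144

From Bin A: P(red) = 4/13.
From Bin B: P(red) = 7/11.
Total probability = (3/8)(4/13) + (5/8)(7/11) = 587/1144.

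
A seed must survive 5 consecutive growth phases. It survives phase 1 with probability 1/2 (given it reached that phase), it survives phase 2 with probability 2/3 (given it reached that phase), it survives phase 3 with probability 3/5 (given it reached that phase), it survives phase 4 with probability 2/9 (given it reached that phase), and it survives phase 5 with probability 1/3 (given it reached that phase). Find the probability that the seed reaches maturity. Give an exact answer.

2/135

The events are sequential, so multiply the conditional probabilities:
P = 1/2 × 2/3 × 3/5 × 2/9 × 1/3 = 12/810 = 2/135.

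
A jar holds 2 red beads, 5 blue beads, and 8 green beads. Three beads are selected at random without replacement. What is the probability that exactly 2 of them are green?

28/65

One ordering (green drawn first) has probability 8/15 × 7/14 × 7/13 = 392/2730 = 28/195.
There are C(3,2) = 3 such orderings, each equally likely, so P = 3 × 28/195 = 28/65.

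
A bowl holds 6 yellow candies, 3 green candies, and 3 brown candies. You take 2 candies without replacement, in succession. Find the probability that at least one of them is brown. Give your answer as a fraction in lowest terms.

P(no brown) = 9/12 × 8/11 = 72/132 = 6/11.
P(at least one) = 1 − 6/11 = 5/11.

5/11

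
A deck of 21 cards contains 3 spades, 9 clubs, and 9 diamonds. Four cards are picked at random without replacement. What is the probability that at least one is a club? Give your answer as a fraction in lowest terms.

P(no clubs) = 12/21 × 11/20 × 10/19 × 9/18 = 11880/143640 = 11/133.
P(at least one) = 1 − 11/133 = 122/133.

122/133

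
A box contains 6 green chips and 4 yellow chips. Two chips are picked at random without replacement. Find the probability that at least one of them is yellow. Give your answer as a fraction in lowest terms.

2/3

P(no yellow) = 6/10 × 5/9 = 30/90 = 1/3.
P(at least one) = 1 − 1/3 = 2/3.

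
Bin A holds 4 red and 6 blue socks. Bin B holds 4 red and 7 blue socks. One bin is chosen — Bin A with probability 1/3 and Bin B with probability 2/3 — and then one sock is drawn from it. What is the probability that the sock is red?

62/165

From Bin A: P(red) = 4/10.
From Bin B: P(red) = 4/11.
Total probability = (1/3)(4/10) + (2/3)(4/11) = 62/165.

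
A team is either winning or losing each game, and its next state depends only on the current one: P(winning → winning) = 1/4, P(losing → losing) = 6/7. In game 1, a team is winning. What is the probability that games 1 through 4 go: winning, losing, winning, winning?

3/112

Game 1 is given. For each transition, use the conditional probability from the current state:
P(losing | winning) = 3/4; P(winning | losing) = 1/7; P(winning | winning) = 1/4.
P = 3/4 × 1/7 × 1/4 = 3/112.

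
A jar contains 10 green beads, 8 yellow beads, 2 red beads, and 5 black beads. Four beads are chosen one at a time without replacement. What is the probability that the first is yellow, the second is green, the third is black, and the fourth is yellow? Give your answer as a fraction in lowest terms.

Chain rule:
P = 8/25 × 10/24 × 5/23 × 7/22 = 2800/303600 = 7/759.

7/759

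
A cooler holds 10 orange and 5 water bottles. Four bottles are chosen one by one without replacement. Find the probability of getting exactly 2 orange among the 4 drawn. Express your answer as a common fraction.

One ordering (orange drawn first) has probability 10/15 × 9/14 × 5/13 × 4/12 = 1800/32760 = 5/91.
There are C(4,2) = 6 such orderings, each equally likely, so P = 6 × 5/91 = 30/91.

30/91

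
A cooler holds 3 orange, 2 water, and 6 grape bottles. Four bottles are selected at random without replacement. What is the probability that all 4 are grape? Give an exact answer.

1/22

P = 6/11 × 5/10 × 4/9 × 3/8 = 360/7920 = 1/22.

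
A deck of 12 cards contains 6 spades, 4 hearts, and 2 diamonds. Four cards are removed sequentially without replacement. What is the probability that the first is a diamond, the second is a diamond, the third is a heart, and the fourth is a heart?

Chain rule:
P = 2/12 × 1/11 × 4/10 × 3/9 = 24/11880 = 1/495.

1/495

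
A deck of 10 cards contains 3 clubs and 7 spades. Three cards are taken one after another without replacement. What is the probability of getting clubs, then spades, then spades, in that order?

Multiply the probability of each draw given the previous ones:
P = 3/10 × 7/9 × 6/8 = 126/720 = 7/40.

7/40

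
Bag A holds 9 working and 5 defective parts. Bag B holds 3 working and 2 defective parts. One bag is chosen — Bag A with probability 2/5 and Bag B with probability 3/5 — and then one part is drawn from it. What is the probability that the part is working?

From Bag A: P(working) = 9/14.
From Bag B: P(working) = 3/5.
Total probability = (2/5)(9/14) + (3/5)(3/5) = 108/175.

108/175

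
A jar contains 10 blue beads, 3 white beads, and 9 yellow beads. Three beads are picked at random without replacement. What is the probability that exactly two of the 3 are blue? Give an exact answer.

27/77

One ordering (blue drawn first) has probability 10/22 × 9/21 × 12/20 = 1080/9240 = 9/77.
There are C(3,2) = 3 such orderings, each equally likely, so P = 3 × 9/77 = 27/77.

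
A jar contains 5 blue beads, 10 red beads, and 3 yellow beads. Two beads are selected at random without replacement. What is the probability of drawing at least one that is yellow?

P(no yellow) = 15/18 × 14/17 = 210/306 = 35/51.
P(at least one) = 1 − 35/51 = 16/51.

16/51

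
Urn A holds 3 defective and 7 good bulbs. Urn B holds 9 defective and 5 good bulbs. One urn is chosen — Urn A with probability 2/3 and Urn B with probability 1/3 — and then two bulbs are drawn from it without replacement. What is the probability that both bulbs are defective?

722/4095

From Urn A: P(both defective) = (3/10)(2/9) = 1/15.
From Urn B: P(both defective) = (9/14)(8/13) = 36/91.
Total probability = (2/3)(1/15) + (1/3)(36/91) = 722/4095.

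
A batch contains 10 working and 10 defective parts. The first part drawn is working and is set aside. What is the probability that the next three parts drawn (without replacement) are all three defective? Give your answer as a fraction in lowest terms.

40/323

After the first draw, 10 of the remaining 19 parts are defective.
P = 10/19 × 9/18 × 8/17 = 720/5814 = 40/323.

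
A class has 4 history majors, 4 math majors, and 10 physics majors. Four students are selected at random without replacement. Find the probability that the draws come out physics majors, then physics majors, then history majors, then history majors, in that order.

1/68

Multiply the probability of each draw given the previous ones:
P = 10/18 × 9/17 × 4/16 × 3/15 = 1080/73440 = 1/68.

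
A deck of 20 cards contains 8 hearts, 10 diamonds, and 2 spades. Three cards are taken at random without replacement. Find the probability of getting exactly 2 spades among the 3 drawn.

One ordering (spades drawn first) has probability 2/20 × 1/19 × 18/18 = 36/6840 = 1/190.
There are C(3,2) = 3 such orderings, each equally likely, so P = 3 × 1/190 = 3/190.

3/190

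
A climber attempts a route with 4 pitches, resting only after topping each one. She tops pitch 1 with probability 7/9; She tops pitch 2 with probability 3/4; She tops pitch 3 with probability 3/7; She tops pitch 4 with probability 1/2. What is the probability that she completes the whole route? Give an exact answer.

1/8

Each stage is reached only if all earlier stages succeed, so
P = 7/9 × 3/4 × 3/7 × 1/2 = 63/504 = 1/8.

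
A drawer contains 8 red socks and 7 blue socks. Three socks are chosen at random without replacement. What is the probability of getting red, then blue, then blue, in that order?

Chain rule:
P = 8/15 × 7/14 × 6/13 = 336/2730 = 8/65.

8/65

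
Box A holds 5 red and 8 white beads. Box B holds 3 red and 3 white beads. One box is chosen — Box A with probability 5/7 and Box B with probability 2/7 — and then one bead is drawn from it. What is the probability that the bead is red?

38/91

From Box A: P(red) = 5/13.
From Box B: P(red) = 3/6.
Total probability = (5/7)(5/13) + (2/7)(3/6) = 38/91.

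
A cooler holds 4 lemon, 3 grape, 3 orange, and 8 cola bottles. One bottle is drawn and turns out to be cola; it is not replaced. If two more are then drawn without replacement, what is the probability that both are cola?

With the first bottle removed, 7 cola remain out of 17.
P = 7/17 × 6/16 = 42/272 = 21/136.

21/136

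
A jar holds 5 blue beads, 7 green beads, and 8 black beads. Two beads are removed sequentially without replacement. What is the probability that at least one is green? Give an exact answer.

P(no green) = 13/20 × 12/19 = 156/380 = 39/95.
P(at least one) = 1 − 39/95 = 56/95.

56/95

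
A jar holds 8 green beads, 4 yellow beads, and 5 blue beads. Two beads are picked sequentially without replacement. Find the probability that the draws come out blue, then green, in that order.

Each draw changes the counts, so multiply the conditional probabilities along the sequence:
P = 5/17 × 8/16 = 40/272 = 5/34.

5/34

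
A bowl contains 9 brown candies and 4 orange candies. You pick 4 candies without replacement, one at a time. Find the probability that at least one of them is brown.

714/715

P(no brown) = 4/13 × 3/12 × 2/11 × 1/10 = 24/17160 = 1/715.
P(at least one) = 1 − 1/715 = 714/715.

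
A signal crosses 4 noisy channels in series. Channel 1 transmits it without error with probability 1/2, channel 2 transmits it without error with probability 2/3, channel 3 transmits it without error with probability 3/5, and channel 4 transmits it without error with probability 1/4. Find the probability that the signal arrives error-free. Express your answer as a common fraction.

Each stage is reached only if all earlier stages succeed, so
P = 1/2 × 2/3 × 3/5 × 1/4 = 6/120 = 1/20.

1/20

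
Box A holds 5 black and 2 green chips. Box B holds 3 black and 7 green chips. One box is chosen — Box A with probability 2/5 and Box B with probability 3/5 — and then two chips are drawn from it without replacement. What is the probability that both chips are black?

From Box A: P(both black) = (5/7)(4/6) = 10/21.
From Box B: P(both black) = (3/10)(2/9) = 1/15.
Total probability = (2/5)(10/21) + (3/5)(1/15) = 121/525.

121/525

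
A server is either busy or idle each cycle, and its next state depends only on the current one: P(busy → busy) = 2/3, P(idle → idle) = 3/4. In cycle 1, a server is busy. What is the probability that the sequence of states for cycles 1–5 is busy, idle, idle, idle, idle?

9/64

Cycle 1 is given. For each transition, use the conditional probability from the current state:
P(idle | busy) = 1/3; P(idle | idle) = 3/4; P(idle | idle) = 3/4; P(idle | idle) = 3/4.
P = 1/3 × 3/4 × 3/4 × 3/4 = 27/192 = 9/64.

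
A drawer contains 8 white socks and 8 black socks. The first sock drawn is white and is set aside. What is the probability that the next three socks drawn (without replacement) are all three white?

1/13

With the first sock removed, 7 white remain out of 15.
P = 7/15 × 6/14 × 5/13 = 210/2730 = 1/13.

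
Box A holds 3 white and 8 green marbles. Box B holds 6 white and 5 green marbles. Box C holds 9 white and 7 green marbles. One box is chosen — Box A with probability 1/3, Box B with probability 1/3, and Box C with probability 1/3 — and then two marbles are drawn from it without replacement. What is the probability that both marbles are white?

From Box A: P(both white) = (3/11)(2/10) = 3/55.
From Box B: P(both white) = (6/11)(5/10) = 3/11.
From Box C: P(both white) = (9/16)(8/15) = 3/10.
Total probability = (1/3)(3/55) + (1/3)(3/11) + (1/3)(3/10) = 23/110.

23/110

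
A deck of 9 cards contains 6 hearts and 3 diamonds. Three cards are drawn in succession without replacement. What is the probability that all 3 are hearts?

P(every draw is a heart) = 6/9 × 5/8 × 4/7 = 120/504 = 5/21.

5/21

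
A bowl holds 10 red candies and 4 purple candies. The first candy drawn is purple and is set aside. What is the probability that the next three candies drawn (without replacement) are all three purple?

With the first candy removed, 3 purple remain out of 13.
P = 3/13 × 2/12 × 1/11 = 6/1716 = 1/286.

1/286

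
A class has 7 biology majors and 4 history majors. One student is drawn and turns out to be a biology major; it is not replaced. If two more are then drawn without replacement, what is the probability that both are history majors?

After the first draw, 4 of the remaining 10 students are history majors.
P = 4/10 × 3/9 = 12/90 = 2/15.

2/15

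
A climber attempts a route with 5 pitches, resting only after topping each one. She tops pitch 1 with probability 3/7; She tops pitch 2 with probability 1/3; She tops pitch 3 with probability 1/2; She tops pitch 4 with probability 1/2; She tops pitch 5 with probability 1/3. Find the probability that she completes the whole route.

The events are sequential, so multiply the conditional probabilities:
P = 3/7 × 1/3 × 1/2 × 1/2 × 1/3 = 3/252 = 1/84.

1/84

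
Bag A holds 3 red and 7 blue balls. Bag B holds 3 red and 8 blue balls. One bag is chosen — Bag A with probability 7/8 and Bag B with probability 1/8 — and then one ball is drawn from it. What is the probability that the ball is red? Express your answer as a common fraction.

261/880

From Bag A: P(red) = 3/10.
From Bag B: P(red) = 3/11.
Total probability = (7/8)(3/10) + (1/8)(3/11) = 261/880.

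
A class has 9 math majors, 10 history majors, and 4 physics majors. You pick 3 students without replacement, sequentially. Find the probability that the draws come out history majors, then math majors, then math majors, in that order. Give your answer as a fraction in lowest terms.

120/1771

Multiply the probability of each draw given the previous ones:
P = 10/23 × 9/22 × 8/21 = 720/10626 = 120/1771.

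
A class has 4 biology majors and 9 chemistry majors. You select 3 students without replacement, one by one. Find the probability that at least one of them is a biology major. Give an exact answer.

101/143

P(no biology majors) = 9/13 × 8/12 × 7/11 = 504/1716 = 42/143.
P(at least one) = 1 − 42/143 = 101/143.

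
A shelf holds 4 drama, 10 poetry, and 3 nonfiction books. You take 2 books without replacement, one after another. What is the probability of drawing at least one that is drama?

29/68

P(no drama) = 13/17 × 12/16 = 156/272 = 39/68.
P(at least one) = 1 − 39/68 = 29/68.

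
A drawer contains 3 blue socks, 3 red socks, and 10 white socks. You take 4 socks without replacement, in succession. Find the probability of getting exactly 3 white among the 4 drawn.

One ordering (white drawn first) has probability 10/16 × 9/15 × 8/14 × 6/13 = 4320/43680 = 9/91.
There are C(4,3) = 4 such orderings, each equally likely, so P = 4 × 9/91 = 36/91.

36/91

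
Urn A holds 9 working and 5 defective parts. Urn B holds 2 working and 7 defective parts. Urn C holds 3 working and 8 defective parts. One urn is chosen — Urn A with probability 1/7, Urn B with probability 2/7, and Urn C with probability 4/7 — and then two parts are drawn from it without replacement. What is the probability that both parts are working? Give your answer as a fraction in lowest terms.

From Urn A: P(both working) = (9/14)(8/13) = 36/91.
From Urn B: P(both working) = (2/9)(1/8) = 1/36.
From Urn C: P(both working) = (3/11)(2/10) = 3/55.
Total probability = (1/7)(36/91) + (2/7)(1/36) + (4/7)(3/55) = 60301/630630.

60301/630630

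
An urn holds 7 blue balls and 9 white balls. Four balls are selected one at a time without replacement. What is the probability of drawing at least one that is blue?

121/130

P(no blue) = 9/16 × 8/15 × 7/14 × 6/13 = 3024/43680 = 9/130.
P(at least one) = 1 − 9/130 = 121/130.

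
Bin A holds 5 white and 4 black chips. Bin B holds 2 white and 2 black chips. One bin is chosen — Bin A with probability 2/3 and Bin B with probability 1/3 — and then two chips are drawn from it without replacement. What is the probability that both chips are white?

13/54

From Bin A: P(both white) = (5/9)(4/8) = 5/18.
From Bin B: P(both white) = (2/4)(1/3) = 1/6.
Total probability = (2/3)(5/18) + (1/3)(1/6) = 13/54.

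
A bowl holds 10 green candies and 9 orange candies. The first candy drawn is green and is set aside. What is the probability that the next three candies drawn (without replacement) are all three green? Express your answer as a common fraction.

With the first candy removed, 9 green remain out of 18.
P = 9/18 × 8/17 × 7/16 = 504/4896 = 7/68.

7/68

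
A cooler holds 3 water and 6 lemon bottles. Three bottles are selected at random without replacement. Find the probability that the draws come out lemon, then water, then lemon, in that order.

5/28

Each draw changes the counts, so multiply the conditional probabilities along the sequence:
P = 6/9 × 3/8 × 5/7 = 90/504 = 5/28.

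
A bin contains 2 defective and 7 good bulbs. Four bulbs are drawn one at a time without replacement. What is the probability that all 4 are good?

P = 7/9 × 6/8 × 5/7 × 4/6 = 840/3024 = 5/18.

5/18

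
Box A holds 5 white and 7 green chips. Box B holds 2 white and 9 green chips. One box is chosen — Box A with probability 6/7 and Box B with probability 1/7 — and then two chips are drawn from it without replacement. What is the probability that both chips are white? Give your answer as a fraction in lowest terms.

From Box A: P(both white) = (5/12)(4/11) = 5/33.
From Box B: P(both white) = (2/11)(1/10) = 1/55.
Total probability = (6/7)(5/33) + (1/7)(1/55) = 51/385.

51/385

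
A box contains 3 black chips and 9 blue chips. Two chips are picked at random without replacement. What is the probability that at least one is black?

5/11

P(no black) = 9/12 × 8/11 = 72/132 = 6/11.
P(at least one) = 1 − 6/11 = 5/11.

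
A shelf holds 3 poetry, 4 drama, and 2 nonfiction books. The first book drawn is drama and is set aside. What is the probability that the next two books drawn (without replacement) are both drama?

With the first book removed, 3 drama remain out of 8.
P = 3/8 × 2/7 = 6/56 = 3/28.

3/28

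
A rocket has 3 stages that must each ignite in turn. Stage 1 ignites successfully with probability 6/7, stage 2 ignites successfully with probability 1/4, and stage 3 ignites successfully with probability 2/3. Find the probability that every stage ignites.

1/7

Each stage is reached only if all earlier stages succeed, so
P = 6/7 × 1/4 × 2/3 = 12/84 = 1/7.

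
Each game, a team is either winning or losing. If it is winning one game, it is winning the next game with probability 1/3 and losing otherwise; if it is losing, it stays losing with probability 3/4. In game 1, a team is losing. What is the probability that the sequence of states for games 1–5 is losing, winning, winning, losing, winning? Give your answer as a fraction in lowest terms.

1/72

Game 1 is given. For each transition, use the conditional probability from the current state:
P(winning | losing) = 1/4; P(winning | winning) = 1/3; P(losing | winning) = 2/3; P(winning | losing) = 1/4.
P = 1/4 × 1/3 × 2/3 × 1/4 = 2/144 = 1/72.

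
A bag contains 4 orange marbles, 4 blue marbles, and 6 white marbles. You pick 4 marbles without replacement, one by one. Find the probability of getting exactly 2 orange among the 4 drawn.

One ordering (orange drawn first) has probability 4/14 × 3/13 × 10/12 × 9/11 = 1080/24024 = 45/1001.
There are C(4,2) = 6 such orderings, each equally likely, so P = 6 × 45/1001 = 270/1001.

270/1001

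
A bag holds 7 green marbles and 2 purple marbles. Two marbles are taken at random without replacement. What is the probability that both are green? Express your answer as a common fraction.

7/12

P = 7/9 × 6/8 = 42/72 = 7/12.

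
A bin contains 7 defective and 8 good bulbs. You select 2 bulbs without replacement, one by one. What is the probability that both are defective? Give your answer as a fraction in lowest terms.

1/5

P(all defective) = 7/15 × 6/14 = 42/210 = 1/5.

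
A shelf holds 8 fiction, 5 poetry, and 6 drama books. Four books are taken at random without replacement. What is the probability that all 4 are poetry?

P(all poetry) = 5/19 × 4/18 × 3/17 × 2/16 = 120/93024 = 5/3876.

5/3876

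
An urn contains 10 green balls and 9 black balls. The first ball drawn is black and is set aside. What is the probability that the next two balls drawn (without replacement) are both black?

28/153

After the first draw, 8 of the remaining 18 balls are black.
P = 8/18 × 7/17 = 56/306 = 28/153.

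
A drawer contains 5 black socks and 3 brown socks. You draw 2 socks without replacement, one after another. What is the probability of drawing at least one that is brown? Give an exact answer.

P(no brown) = 5/8 × 4/7 = 20/56 = 5/14.
P(at least one) = 1 − 5/14 = 9/14.

9/14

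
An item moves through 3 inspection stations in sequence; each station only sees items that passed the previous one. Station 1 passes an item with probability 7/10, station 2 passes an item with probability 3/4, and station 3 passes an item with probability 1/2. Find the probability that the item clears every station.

21/80

Multiplying along the chain,
P = 7/10 × 3/4 × 1/2 = 21/80.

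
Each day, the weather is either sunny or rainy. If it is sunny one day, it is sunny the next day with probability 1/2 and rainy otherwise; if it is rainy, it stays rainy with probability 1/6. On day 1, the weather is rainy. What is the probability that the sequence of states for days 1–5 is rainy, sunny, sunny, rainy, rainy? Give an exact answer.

5/144

Day 1 is given. For each transition, use the conditional probability from the current state:
P(sunny | rainy) = 5/6; P(sunny | sunny) = 1/2; P(rainy | sunny) = 1/2; P(rainy | rainy) = 1/6.
P = 5/6 × 1/2 × 1/2 × 1/6 = 5/144.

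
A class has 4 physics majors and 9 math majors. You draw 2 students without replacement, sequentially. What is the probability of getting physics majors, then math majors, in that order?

Chain rule:
P = 4/13 × 9/12 = 36/156 = 3/13.

3/13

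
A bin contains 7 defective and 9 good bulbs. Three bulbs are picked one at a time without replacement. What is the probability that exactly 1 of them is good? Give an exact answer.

One ordering (good drawn first) has probability 9/16 × 7/15 × 6/14 = 378/3360 = 9/80.
There are C(3,1) = 3 such orderings, each equally likely, so P = 3 × 9/80 = 27/80.

27/80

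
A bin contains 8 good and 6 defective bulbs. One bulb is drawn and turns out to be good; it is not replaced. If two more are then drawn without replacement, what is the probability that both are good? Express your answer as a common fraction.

7/26

After the first draw, 7 of the remaining 13 bulbs are good.
P = 7/13 × 6/12 = 42/156 = 7/26.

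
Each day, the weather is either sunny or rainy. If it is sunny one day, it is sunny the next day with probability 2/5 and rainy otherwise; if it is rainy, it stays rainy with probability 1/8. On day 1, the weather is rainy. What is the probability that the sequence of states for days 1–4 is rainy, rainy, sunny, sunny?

7/160

Day 1 is given. For each transition, use the conditional probability from the current state:
P(rainy | rainy) = 1/8; P(sunny | rainy) = 7/8; P(sunny | sunny) = 2/5.
P = 1/8 × 7/8 × 2/5 = 14/320 = 7/160.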